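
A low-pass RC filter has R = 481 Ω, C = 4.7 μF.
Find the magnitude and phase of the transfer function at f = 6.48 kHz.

Step 1 — Angular frequency: ω = 2π·6480 = 4.072e+04 rad/s.
Step 2 — Transfer function: H(jω) = 1/(1 + jωRC).
Step 3 — Denominator: 1 + jωRC = 1 + j·4.072e+04·481·4.7e-06 = 1 + j92.04.
Step 4 — H = 0.000118 - j0.01086.
Step 5 — Magnitude: |H| = 0.01086 (-39.3 dB); phase: φ = -89.4°.

|H| = 0.01086 (-39.3 dB), φ = -89.4°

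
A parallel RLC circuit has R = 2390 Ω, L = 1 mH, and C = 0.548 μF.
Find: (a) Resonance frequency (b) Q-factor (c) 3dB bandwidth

Step 1 — Resonance: ω₀ = 1/√(LC) = 1/√(0.001·5.48e-07) = 4.272e+04 rad/s.
Step 2 — f₀ = ω₀/(2π) = 6799 Hz.
Step 3 — Parallel Q: Q = R/(ω₀L) = 2390/(4.272e+04·0.001) = 55.95.
Step 4 — Bandwidth: Δω = ω₀/Q = 763.5 rad/s; BW = Δω/(2π) = 121.5 Hz.

(a) f₀ = 6799 Hz  (b) Q = 55.95  (c) BW = 121.5 Hz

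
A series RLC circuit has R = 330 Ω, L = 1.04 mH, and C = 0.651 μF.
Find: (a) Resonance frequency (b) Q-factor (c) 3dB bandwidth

Step 1 — Resonance: ω₀ = 1/√(LC) = 1/√(0.00104·6.51e-07) = 3.843e+04 rad/s.
Step 2 — f₀ = ω₀/(2π) = 6117 Hz.
Step 3 — Series Q: Q = ω₀L/R = 3.843e+04·0.00104/330 = 0.1211.
Step 4 — Bandwidth: Δω = ω₀/Q = 3.173e+05 rad/s; BW = Δω/(2π) = 5.05e+04 Hz.

(a) f₀ = 6117 Hz  (b) Q = 0.1211  (c) BW = 5.05e+04 Hz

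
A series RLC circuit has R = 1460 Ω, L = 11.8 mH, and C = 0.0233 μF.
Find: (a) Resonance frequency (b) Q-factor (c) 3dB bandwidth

Step 1 — Resonance condition Im(Z)=0 gives ω₀ = 1/√(LC).
Step 2 — ω₀ = 1/√(0.0118·2.33e-08) = 6.031e+04 rad/s.
Step 3 — f₀ = ω₀/(2π) = 9598 Hz.
Step 4 — Series Q: Q = ω₀L/R = 6.031e+04·0.0118/1460 = 0.4874.
Step 5 — 3dB bandwidth: Δω = ω₀/Q = 1.237e+05 rad/s; BW = Δω/(2π) = 1.969e+04 Hz.

(a) f₀ = 9598 Hz  (b) Q = 0.4874  (c) BW = 1.969e+04 Hz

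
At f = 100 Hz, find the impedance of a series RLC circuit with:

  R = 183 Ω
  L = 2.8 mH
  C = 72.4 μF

Step 1 — Angular frequency: ω = 2π·f = 2π·100 = 628.3 rad/s.
Step 2 — Component impedances:
  R: Z = R = 183 Ω
  L: Z = jωL = j·628.3·0.0028 = 0 + j1.759 Ω
  C: Z = 1/(jωC) = -j/(ω·C) = 0 - j21.98 Ω
Step 3 — Series combination: Z_total = R + L + C = 183 - j20.22 Ω = 184.1∠-6.3° Ω.

Z = 183 - j20.22 Ω = 184.1∠-6.3° Ω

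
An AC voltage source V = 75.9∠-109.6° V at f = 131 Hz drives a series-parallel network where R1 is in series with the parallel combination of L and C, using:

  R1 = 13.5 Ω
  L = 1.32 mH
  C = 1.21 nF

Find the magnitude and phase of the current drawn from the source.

Step 1 — Angular frequency: ω = 2π·f = 2π·131 = 823.1 rad/s.
Step 2 — Component impedances:
  R1: Z = R = 13.5 Ω
  L: Z = jωL = j·823.1·0.00132 = 0 + j1.086 Ω
  C: Z = 1/(jωC) = -j/(ω·C) = 0 - j1.004e+06 Ω
Step 3 — Parallel branch: L || C = 1/(1/L + 1/C) = 0 + j1.086 Ω.
Step 4 — Series with R1: Z_total = R1 + (L || C) = 13.5 + j1.086 Ω = 13.54∠4.6° Ω.
Step 5 — Source phasor: V = 75.9∠-109.6° V = -25.46 - j71.5 V.
Step 6 — Ohm's law: I = V / Z_total = (-25.46 - j71.5) / (13.5 + j1.086) = -2.297 - j5.112 A.
Step 7 — Convert to polar: |I| = 5.604 A, ∠I = -114.2°.

I = 5.604∠-114.2° A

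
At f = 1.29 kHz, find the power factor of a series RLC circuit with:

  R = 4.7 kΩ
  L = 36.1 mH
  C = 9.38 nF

Step 1 — Angular frequency: ω = 2π·f = 2π·1290 = 8105 rad/s.
Step 2 — Component impedances:
  R: Z = R = 4700 Ω
  L: Z = jωL = j·8105·0.0361 = 0 + j292.6 Ω
  C: Z = 1/(jωC) = -j/(ω·C) = 0 - j1.315e+04 Ω
Step 3 — Series combination: Z_total = R + L + C = 4700 - j1.286e+04 Ω = 1.369e+04∠-69.9° Ω.
Step 4 — Power factor: PF = cos(φ) = Re(Z)/|Z| = 4700/1.369e+04 = 0.3433.
Step 5 — Type: Im(Z) = -1.286e+04 ⇒ leading (phase φ = -69.9°).

PF = 0.3433 (leading, φ = -69.9°)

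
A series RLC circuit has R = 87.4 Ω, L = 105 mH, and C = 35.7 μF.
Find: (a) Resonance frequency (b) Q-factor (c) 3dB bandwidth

Step 1 — Resonance: ω₀ = 1/√(LC) = 1/√(0.105·3.57e-05) = 516.5 rad/s.
Step 2 — f₀ = ω₀/(2π) = 82.2 Hz.
Step 3 — Series Q: Q = ω₀L/R = 516.5·0.105/87.4 = 0.6205.
Step 4 — Bandwidth: Δω = ω₀/Q = 832.4 rad/s; BW = Δω/(2π) = 132.5 Hz.

(a) f₀ = 82.2 Hz  (b) Q = 0.6205  (c) BW = 132.5 Hz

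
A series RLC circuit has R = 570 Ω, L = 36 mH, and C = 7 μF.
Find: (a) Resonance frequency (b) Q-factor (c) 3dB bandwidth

Step 1 — Resonance condition Im(Z)=0 gives ω₀ = 1/√(LC).
Step 2 — ω₀ = 1/√(0.036·7e-06) = 1992 rad/s.
Step 3 — f₀ = ω₀/(2π) = 317 Hz.
Step 4 — Series Q: Q = ω₀L/R = 1992·0.036/570 = 0.1258.
Step 5 — 3dB bandwidth: Δω = ω₀/Q = 1.583e+04 rad/s; BW = Δω/(2π) = 2520 Hz.

(a) f₀ = 317 Hz  (b) Q = 0.1258  (c) BW = 2520 Hz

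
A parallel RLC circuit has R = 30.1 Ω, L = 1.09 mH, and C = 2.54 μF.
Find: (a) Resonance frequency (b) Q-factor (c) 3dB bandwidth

Step 1 — Resonance: ω₀ = 1/√(LC) = 1/√(0.00109·2.54e-06) = 1.901e+04 rad/s.
Step 2 — f₀ = ω₀/(2π) = 3025 Hz.
Step 3 — Parallel Q: Q = R/(ω₀L) = 30.1/(1.901e+04·0.00109) = 1.453.
Step 4 — Bandwidth: Δω = ω₀/Q = 1.308e+04 rad/s; BW = Δω/(2π) = 2082 Hz.

(a) f₀ = 3025 Hz  (b) Q = 1.453  (c) BW = 2082 Hz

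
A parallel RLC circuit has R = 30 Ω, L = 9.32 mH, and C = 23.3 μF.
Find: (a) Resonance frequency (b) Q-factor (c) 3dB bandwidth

Step 1 — Resonance: ω₀ = 1/√(LC) = 1/√(0.00932·2.33e-05) = 2146 rad/s.
Step 2 — f₀ = ω₀/(2π) = 341.5 Hz.
Step 3 — Parallel Q: Q = R/(ω₀L) = 30/(2146·0.00932) = 1.5.
Step 4 — Bandwidth: Δω = ω₀/Q = 1431 rad/s; BW = Δω/(2π) = 227.7 Hz.

(a) f₀ = 341.5 Hz  (b) Q = 1.5  (c) BW = 227.7 Hz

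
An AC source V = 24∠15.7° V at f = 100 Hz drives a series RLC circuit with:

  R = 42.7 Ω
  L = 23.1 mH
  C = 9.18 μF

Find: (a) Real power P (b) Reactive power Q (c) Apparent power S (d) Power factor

Step 1 — Angular frequency: ω = 2π·f = 2π·100 = 628.3 rad/s.
Step 2 — Component impedances:
  R: Z = R = 42.7 Ω
  L: Z = jωL = j·628.3·0.0231 = 0 + j14.51 Ω
  C: Z = 1/(jωC) = -j/(ω·C) = 0 - j173.4 Ω
Step 3 — Series combination: Z_total = R + L + C = 42.7 - j158.9 Ω = 164.5∠-75.0° Ω.
Step 4 — Source phasor: V = 24∠15.7° V = 23.1 + j6.494 V.
Step 5 — Current: I = V / Z = -0.001667 + j0.1459 A = 0.1459∠90.7° A.
Step 6 — Complex power: S = V·I* = 0.909 - j3.382 VA.
Step 7 — Real power: P = Re(S) = 0.909 W.
Step 8 — Reactive power: Q = Im(S) = -3.382 VAR.
Step 9 — Apparent power: |S| = 3.502 VA.
Step 10 — Power factor: PF = P/|S| = 0.2596 (leading).

(a) P = 0.909 W  (b) Q = -3.382 VAR  (c) S = 3.502 VA  (d) PF = 0.2596 (leading)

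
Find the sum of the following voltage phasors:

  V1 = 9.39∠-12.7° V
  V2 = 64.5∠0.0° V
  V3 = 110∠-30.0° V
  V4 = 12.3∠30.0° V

Step 1 — Convert each phasor to rectangular form:
  V1 = 9.39·(cos(-12.7°) + j·sin(-12.7°)) = 9.16 - j2.064 V
  V2 = 64.5·(cos(0.0°) + j·sin(0.0°)) = 64.5 V
  V3 = 110·(cos(-30.0°) + j·sin(-30.0°)) = 95.26 - j55 V
  V4 = 12.3·(cos(30.0°) + j·sin(30.0°)) = 10.65 + j6.15 V
Step 2 — Sum components: V_total = 179.6 - j50.91 V.
Step 3 — Convert to polar: |V_total| = 186.7 V, ∠V_total = -15.8°.

V_total = 186.7∠-15.8° V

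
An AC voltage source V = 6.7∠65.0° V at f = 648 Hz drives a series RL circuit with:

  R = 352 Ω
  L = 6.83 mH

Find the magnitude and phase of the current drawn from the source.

Step 1 — Angular frequency: ω = 2π·f = 2π·648 = 4072 rad/s.
Step 2 — Component impedances:
  R: Z = R = 352 Ω
  L: Z = jωL = j·4072·0.00683 = 0 + j27.81 Ω
Step 3 — Series combination: Z_total = R + L = 352 + j27.81 Ω = 353.1∠4.5° Ω.
Step 4 — Source phasor: V = 6.7∠65.0° V = 2.832 + j6.072 V.
Step 5 — Ohm's law: I = V / Z_total = (2.832 + j6.072) / (352 + j27.81) = 0.009349 + j0.01651 A.
Step 6 — Convert to polar: |I| = 0.01897 A, ∠I = 60.5°.

I = 0.01897∠60.5° A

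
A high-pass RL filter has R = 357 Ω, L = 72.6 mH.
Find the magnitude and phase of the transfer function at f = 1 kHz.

Step 1 — Angular frequency: ω = 2π·1000 = 6283 rad/s.
Step 2 — Transfer function: H(jω) = jωL/(R + jωL).
Step 3 — Numerator jωL = j·456.2; denominator R + jωL = 357 + j456.2.
Step 4 — H = 0.6202 + j0.4853.
Step 5 — Magnitude: |H| = 0.7875 (-2.1 dB); phase: φ = 38.0°.

|H| = 0.7875 (-2.1 dB), φ = 38.0°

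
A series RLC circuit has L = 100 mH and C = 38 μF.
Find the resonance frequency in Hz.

Step 1 — Resonance condition Im(Z)=0 gives ω₀ = 1/√(LC).
Step 2 — ω₀ = 1/√(0.1·3.8e-05) = 513 rad/s.
Step 3 — f₀ = ω₀/(2π) = 81.64 Hz.

f₀ = 81.64 Hz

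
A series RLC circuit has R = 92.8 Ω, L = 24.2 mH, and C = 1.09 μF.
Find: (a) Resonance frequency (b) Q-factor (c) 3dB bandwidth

Step 1 — Resonance condition Im(Z)=0 gives ω₀ = 1/√(LC).
Step 2 — ω₀ = 1/√(0.0242·1.09e-06) = 6157 rad/s.
Step 3 — f₀ = ω₀/(2π) = 979.9 Hz.
Step 4 — Series Q: Q = ω₀L/R = 6157·0.0242/92.8 = 1.606.
Step 5 — 3dB bandwidth: Δω = ω₀/Q = 3835 rad/s; BW = Δω/(2π) = 610.3 Hz.

(a) f₀ = 979.9 Hz  (b) Q = 1.606  (c) BW = 610.3 Hz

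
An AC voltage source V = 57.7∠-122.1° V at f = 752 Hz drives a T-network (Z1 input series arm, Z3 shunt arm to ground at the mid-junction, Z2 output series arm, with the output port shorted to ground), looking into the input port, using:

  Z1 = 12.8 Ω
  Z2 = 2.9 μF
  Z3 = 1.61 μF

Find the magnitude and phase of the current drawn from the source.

Step 1 — Angular frequency: ω = 2π·f = 2π·752 = 4725 rad/s.
Step 2 — Component impedances:
  Z1: Z = R = 12.8 Ω
  Z2: Z = 1/(jωC) = -j/(ω·C) = 0 - j72.98 Ω
  Z3: Z = 1/(jωC) = -j/(ω·C) = 0 - j131.5 Ω
Step 3 — With the output port shorted to ground, the output series arm Z2 runs from the junction to ground; the shunt arm Z3 also runs from the junction to ground. They appear in parallel: Z3 || Z2 = 0 - j46.93 Ω.
Step 4 — Series with input arm Z1: Z_in = Z1 + (Z3 || Z2) = 12.8 - j46.93 Ω = 48.64∠-74.7° Ω.
Step 5 — Source phasor: V = 57.7∠-122.1° V = -30.66 - j48.88 V.
Step 6 — Ohm's law: I = V / Z_total = (-30.66 - j48.88) / (12.8 - j46.93) = 0.8036 - j0.8726 A.
Step 7 — Convert to polar: |I| = 1.186 A, ∠I = -47.4°.

I = 1.186∠-47.4° A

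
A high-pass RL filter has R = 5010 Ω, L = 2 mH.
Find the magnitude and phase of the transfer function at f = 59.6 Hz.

Step 1 — Angular frequency: ω = 2π·59.6 = 374.5 rad/s.
Step 2 — Transfer function: H(jω) = jωL/(R + jωL).
Step 3 — Numerator jωL = j·0.749; denominator R + jωL = 5010 + j0.749.
Step 4 — H = 2.235e-08 + j0.0001495.
Step 5 — Magnitude: |H| = 0.0001495 (-76.5 dB); phase: φ = 90.0°.

|H| = 0.0001495 (-76.5 dB), φ = 90.0°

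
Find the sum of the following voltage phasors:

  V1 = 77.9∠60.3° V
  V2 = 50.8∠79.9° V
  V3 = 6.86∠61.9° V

Step 1 — Convert each phasor to rectangular form:
  V1 = 77.9·(cos(60.3°) + j·sin(60.3°)) = 38.6 + j67.67 V
  V2 = 50.8·(cos(79.9°) + j·sin(79.9°)) = 8.909 + j50.01 V
  V3 = 6.86·(cos(61.9°) + j·sin(61.9°)) = 3.231 + j6.051 V
Step 2 — Sum components: V_total = 50.74 + j123.7 V.
Step 3 — Convert to polar: |V_total| = 133.7 V, ∠V_total = 67.7°.

V_total = 133.7∠67.7° V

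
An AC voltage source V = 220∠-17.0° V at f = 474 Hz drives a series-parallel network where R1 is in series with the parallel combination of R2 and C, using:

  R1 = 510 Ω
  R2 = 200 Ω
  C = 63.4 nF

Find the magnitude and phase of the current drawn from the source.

Step 1 — Angular frequency: ω = 2π·f = 2π·474 = 2978 rad/s.
Step 2 — Component impedances:
  R1: Z = R = 510 Ω
  R2: Z = R = 200 Ω
  C: Z = 1/(jωC) = -j/(ω·C) = 0 - j5296 Ω
Step 3 — Parallel branch: R2 || C = 1/(1/R2 + 1/C) = 199.7 - j7.542 Ω.
Step 4 — Series with R1: Z_total = R1 + (R2 || C) = 709.7 - j7.542 Ω = 709.8∠-0.6° Ω.
Step 5 — Source phasor: V = 220∠-17.0° V = 210.4 - j64.32 V.
Step 6 — Ohm's law: I = V / Z_total = (210.4 - j64.32) / (709.7 - j7.542) = 0.2974 - j0.08747 A.
Step 7 — Convert to polar: |I| = 0.31 A, ∠I = -16.4°.

I = 0.31∠-16.4° A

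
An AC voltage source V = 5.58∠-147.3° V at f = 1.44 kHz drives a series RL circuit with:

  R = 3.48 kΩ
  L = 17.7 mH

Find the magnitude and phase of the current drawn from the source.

Step 1 — Angular frequency: ω = 2π·f = 2π·1440 = 9048 rad/s.
Step 2 — Component impedances:
  R: Z = R = 3480 Ω
  L: Z = jωL = j·9048·0.0177 = 0 + j160.1 Ω
Step 3 — Series combination: Z_total = R + L = 3480 + j160.1 Ω = 3484∠2.6° Ω.
Step 4 — Source phasor: V = 5.58∠-147.3° V = -4.696 - j3.015 V.
Step 5 — Ohm's law: I = V / Z_total = (-4.696 - j3.015) / (3480 + j160.1) = -0.001386 - j0.0008025 A.
Step 6 — Convert to polar: |I| = 0.001602 A, ∠I = -149.9°.

I = 0.001602∠-149.9° A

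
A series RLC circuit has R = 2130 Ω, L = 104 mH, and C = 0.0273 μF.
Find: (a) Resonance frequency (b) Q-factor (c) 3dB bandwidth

Step 1 — Resonance: ω₀ = 1/√(LC) = 1/√(0.104·2.73e-08) = 1.877e+04 rad/s.
Step 2 — f₀ = ω₀/(2π) = 2987 Hz.
Step 3 — Series Q: Q = ω₀L/R = 1.877e+04·0.104/2130 = 0.9163.
Step 4 — Bandwidth: Δω = ω₀/Q = 2.048e+04 rad/s; BW = Δω/(2π) = 3260 Hz.

(a) f₀ = 2987 Hz  (b) Q = 0.9163  (c) BW = 3260 Hz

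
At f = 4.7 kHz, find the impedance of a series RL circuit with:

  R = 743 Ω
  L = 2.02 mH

Step 1 — Angular frequency: ω = 2π·f = 2π·4700 = 2.953e+04 rad/s.
Step 2 — Component impedances:
  R: Z = R = 743 Ω
  L: Z = jωL = j·2.953e+04·0.00202 = 0 + j59.65 Ω
Step 3 — Series combination: Z_total = R + L = 743 + j59.65 Ω = 745.4∠4.6° Ω.

Z = 743 + j59.65 Ω = 745.4∠4.6° Ω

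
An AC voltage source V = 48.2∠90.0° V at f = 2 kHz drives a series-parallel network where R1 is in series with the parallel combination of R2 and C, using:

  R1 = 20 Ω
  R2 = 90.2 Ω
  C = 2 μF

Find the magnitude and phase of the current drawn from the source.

Step 1 — Angular frequency: ω = 2π·f = 2π·2000 = 1.257e+04 rad/s.
Step 2 — Component impedances:
  R1: Z = R = 20 Ω
  R2: Z = R = 90.2 Ω
  C: Z = 1/(jωC) = -j/(ω·C) = 0 - j39.79 Ω
Step 3 — Parallel branch: R2 || C = 1/(1/R2 + 1/C) = 14.69 - j33.31 Ω.
Step 4 — Series with R1: Z_total = R1 + (R2 || C) = 34.69 - j33.31 Ω = 48.09∠-43.8° Ω.
Step 5 — Source phasor: V = 48.2∠90.0° V = 0 + j48.2 V.
Step 6 — Ohm's law: I = V / Z_total = (0 + j48.2) / (34.69 - j33.31) = -0.6941 + j0.723 A.
Step 7 — Convert to polar: |I| = 1.002 A, ∠I = 133.8°.

I = 1.002∠133.8° A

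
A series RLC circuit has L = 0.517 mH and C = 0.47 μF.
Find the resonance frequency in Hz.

Step 1 — Resonance condition Im(Z)=0 gives ω₀ = 1/√(LC).
Step 2 — ω₀ = 1/√(0.000517·4.7e-07) = 6.415e+04 rad/s.
Step 3 — f₀ = ω₀/(2π) = 1.021e+04 Hz.

f₀ = 1.021e+04 Hz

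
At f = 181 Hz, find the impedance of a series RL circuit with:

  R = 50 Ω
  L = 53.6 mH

Step 1 — Angular frequency: ω = 2π·f = 2π·181 = 1137 rad/s.
Step 2 — Component impedances:
  R: Z = R = 50 Ω
  L: Z = jωL = j·1137·0.0536 = 0 + j60.96 Ω
Step 3 — Series combination: Z_total = R + L = 50 + j60.96 Ω = 78.84∠50.6° Ω.

Z = 50 + j60.96 Ω = 78.84∠50.6° Ω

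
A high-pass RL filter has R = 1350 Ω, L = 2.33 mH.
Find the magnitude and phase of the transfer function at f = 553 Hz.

Step 1 — Angular frequency: ω = 2π·553 = 3475 rad/s.
Step 2 — Transfer function: H(jω) = jωL/(R + jωL).
Step 3 — Numerator jωL = j·8.096; denominator R + jωL = 1350 + j8.096.
Step 4 — H = 3.596e-05 + j0.005997.
Step 5 — Magnitude: |H| = 0.005997 (-44.4 dB); phase: φ = 89.7°.

|H| = 0.005997 (-44.4 dB), φ = 89.7°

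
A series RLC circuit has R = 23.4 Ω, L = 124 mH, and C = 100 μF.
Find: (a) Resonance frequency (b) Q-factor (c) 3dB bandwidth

Step 1 — Resonance condition Im(Z)=0 gives ω₀ = 1/√(LC).
Step 2 — ω₀ = 1/√(0.124·0.0001) = 284 rad/s.
Step 3 — f₀ = ω₀/(2π) = 45.2 Hz.
Step 4 — Series Q: Q = ω₀L/R = 284·0.124/23.4 = 1.505.
Step 5 — 3dB bandwidth: Δω = ω₀/Q = 188.7 rad/s; BW = Δω/(2π) = 30.03 Hz.

(a) f₀ = 45.2 Hz  (b) Q = 1.505  (c) BW = 30.03 Hz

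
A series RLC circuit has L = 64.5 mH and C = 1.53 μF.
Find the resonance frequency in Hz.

Step 1 — Resonance condition Im(Z)=0 gives ω₀ = 1/√(LC).
Step 2 — ω₀ = 1/√(0.0645·1.53e-06) = 3183 rad/s.
Step 3 — f₀ = ω₀/(2π) = 506.6 Hz.

f₀ = 506.6 Hz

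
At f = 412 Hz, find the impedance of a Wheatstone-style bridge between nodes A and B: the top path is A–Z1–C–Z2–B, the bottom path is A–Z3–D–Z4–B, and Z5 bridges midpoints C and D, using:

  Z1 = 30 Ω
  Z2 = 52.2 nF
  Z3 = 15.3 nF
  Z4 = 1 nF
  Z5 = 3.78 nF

Step 1 — Angular frequency: ω = 2π·f = 2π·412 = 2589 rad/s.
Step 2 — Component impedances:
  Z1: Z = R = 30 Ω
  Z2: Z = 1/(jωC) = -j/(ω·C) = 0 - j7400 Ω
  Z3: Z = 1/(jωC) = -j/(ω·C) = 0 - j2.525e+04 Ω
  Z4: Z = 1/(jωC) = -j/(ω·C) = 0 - j3.863e+05 Ω
  Z5: Z = 1/(jωC) = -j/(ω·C) = 0 - j1.022e+05 Ω
Step 3 — Bridge requires nodal analysis (the Z5 bridge couples midpoints C and D, so the two paths cannot be reduced to a simple series/parallel combination). Setting node B to ground and injecting 1 A at node A, the 3-node admittance system at A, C, D solves to V_A = Z_AB = 29.15 - j7268 Ω = 7268∠-89.8° Ω.

Z = 29.15 - j7268 Ω = 7268∠-89.8° Ω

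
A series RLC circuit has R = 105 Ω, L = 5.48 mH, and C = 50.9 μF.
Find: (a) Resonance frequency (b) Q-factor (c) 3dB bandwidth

Step 1 — Resonance: ω₀ = 1/√(LC) = 1/√(0.00548·5.09e-05) = 1893 rad/s.
Step 2 — f₀ = ω₀/(2π) = 301.3 Hz.
Step 3 — Series Q: Q = ω₀L/R = 1893·0.00548/105 = 0.09882.
Step 4 — Bandwidth: Δω = ω₀/Q = 1.916e+04 rad/s; BW = Δω/(2π) = 3050 Hz.

(a) f₀ = 301.3 Hz  (b) Q = 0.09882  (c) BW = 3050 Hz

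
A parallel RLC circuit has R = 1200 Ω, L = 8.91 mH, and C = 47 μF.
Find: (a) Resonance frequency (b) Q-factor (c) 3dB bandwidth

Step 1 — Resonance: ω₀ = 1/√(LC) = 1/√(0.00891·4.7e-05) = 1545 rad/s.
Step 2 — f₀ = ω₀/(2π) = 245.9 Hz.
Step 3 — Parallel Q: Q = R/(ω₀L) = 1200/(1545·0.00891) = 87.15.
Step 4 — Bandwidth: Δω = ω₀/Q = 17.73 rad/s; BW = Δω/(2π) = 2.822 Hz.

(a) f₀ = 245.9 Hz  (b) Q = 87.15  (c) BW = 2.822 Hz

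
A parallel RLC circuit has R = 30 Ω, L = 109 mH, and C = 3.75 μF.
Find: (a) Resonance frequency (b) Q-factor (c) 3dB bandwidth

Step 1 — Resonance: ω₀ = 1/√(LC) = 1/√(0.109·3.75e-06) = 1564 rad/s.
Step 2 — f₀ = ω₀/(2π) = 248.9 Hz.
Step 3 — Parallel Q: Q = R/(ω₀L) = 30/(1564·0.109) = 0.176.
Step 4 — Bandwidth: Δω = ω₀/Q = 8889 rad/s; BW = Δω/(2π) = 1415 Hz.

(a) f₀ = 248.9 Hz  (b) Q = 0.176  (c) BW = 1415 Hz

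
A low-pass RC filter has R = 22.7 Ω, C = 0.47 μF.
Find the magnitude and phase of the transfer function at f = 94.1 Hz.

Step 1 — Angular frequency: ω = 2π·94.1 = 591.2 rad/s.
Step 2 — Transfer function: H(jω) = 1/(1 + jωRC).
Step 3 — Denominator: 1 + jωRC = 1 + j·591.2·22.7·4.7e-07 = 1 + j0.006308.
Step 4 — H = 1 - j0.006308.
Step 5 — Magnitude: |H| = 1 (-0.0 dB); phase: φ = -0.4°.

|H| = 1 (-0.0 dB), φ = -0.4°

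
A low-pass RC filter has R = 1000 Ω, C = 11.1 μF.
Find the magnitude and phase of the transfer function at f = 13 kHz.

Step 1 — Angular frequency: ω = 2π·1.3e+04 = 8.168e+04 rad/s.
Step 2 — Transfer function: H(jω) = 1/(1 + jωRC).
Step 3 — Denominator: 1 + jωRC = 1 + j·8.168e+04·1000·1.11e-05 = 1 + j906.7.
Step 4 — H = 1.216e-06 - j0.001103.
Step 5 — Magnitude: |H| = 0.001103 (-59.1 dB); phase: φ = -89.9°.

|H| = 0.001103 (-59.1 dB), φ = -89.9°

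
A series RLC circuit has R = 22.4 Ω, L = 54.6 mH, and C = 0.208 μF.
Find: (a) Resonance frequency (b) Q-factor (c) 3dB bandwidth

Step 1 — Resonance: ω₀ = 1/√(LC) = 1/√(0.0546·2.08e-07) = 9384 rad/s.
Step 2 — f₀ = ω₀/(2π) = 1493 Hz.
Step 3 — Series Q: Q = ω₀L/R = 9384·0.0546/22.4 = 22.87.
Step 4 — Bandwidth: Δω = ω₀/Q = 410.3 rad/s; BW = Δω/(2π) = 65.29 Hz.

(a) f₀ = 1493 Hz  (b) Q = 22.87  (c) BW = 65.29 Hz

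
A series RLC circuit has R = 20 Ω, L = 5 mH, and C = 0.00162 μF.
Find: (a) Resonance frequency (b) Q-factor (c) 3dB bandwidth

Step 1 — Resonance: ω₀ = 1/√(LC) = 1/√(0.005·1.62e-09) = 3.514e+05 rad/s.
Step 2 — f₀ = ω₀/(2π) = 5.592e+04 Hz.
Step 3 — Series Q: Q = ω₀L/R = 3.514e+05·0.005/20 = 87.84.
Step 4 — Bandwidth: Δω = ω₀/Q = 4000 rad/s; BW = Δω/(2π) = 636.6 Hz.

(a) f₀ = 5.592e+04 Hz  (b) Q = 87.84  (c) BW = 636.6 Hz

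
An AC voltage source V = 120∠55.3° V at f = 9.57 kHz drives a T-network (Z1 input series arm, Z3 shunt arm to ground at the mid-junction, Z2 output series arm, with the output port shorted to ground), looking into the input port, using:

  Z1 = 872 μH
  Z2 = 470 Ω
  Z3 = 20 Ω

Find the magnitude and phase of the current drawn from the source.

Step 1 — Angular frequency: ω = 2π·f = 2π·9570 = 6.013e+04 rad/s.
Step 2 — Component impedances:
  Z1: Z = jωL = j·6.013e+04·0.000872 = 0 + j52.43 Ω
  Z2: Z = R = 470 Ω
  Z3: Z = R = 20 Ω
Step 3 — With the output port shorted to ground, the output series arm Z2 runs from the junction to ground; the shunt arm Z3 also runs from the junction to ground. They appear in parallel: Z3 || Z2 = 19.18 Ω.
Step 4 — Series with input arm Z1: Z_in = Z1 + (Z3 || Z2) = 19.18 + j52.43 Ω = 55.83∠69.9° Ω.
Step 5 — Source phasor: V = 120∠55.3° V = 68.31 + j98.66 V.
Step 6 — Ohm's law: I = V / Z_total = (68.31 + j98.66) / (19.18 + j52.43) = 2.08 - j0.5419 A.
Step 7 — Convert to polar: |I| = 2.149 A, ∠I = -14.6°.

I = 2.149∠-14.6° A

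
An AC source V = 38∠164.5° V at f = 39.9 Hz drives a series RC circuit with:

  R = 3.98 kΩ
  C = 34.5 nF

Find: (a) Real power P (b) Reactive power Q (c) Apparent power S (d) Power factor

Step 1 — Angular frequency: ω = 2π·f = 2π·39.9 = 250.7 rad/s.
Step 2 — Component impedances:
  R: Z = R = 3980 Ω
  C: Z = 1/(jωC) = -j/(ω·C) = 0 - j1.156e+05 Ω
Step 3 — Series combination: Z_total = R + C = 3980 - j1.156e+05 Ω = 1.157e+05∠-88.0° Ω.
Step 4 — Source phasor: V = 38∠164.5° V = -36.62 + j10.16 V.
Step 5 — Current: I = V / Z = -9.862e-05 - j0.0003133 A = 0.0003285∠-107.5° A.
Step 6 — Complex power: S = V·I* = 0.0004294 - j0.01247 VA.
Step 7 — Real power: P = Re(S) = 0.0004294 W.
Step 8 — Reactive power: Q = Im(S) = -0.01247 VAR.
Step 9 — Apparent power: |S| = 0.01248 VA.
Step 10 — Power factor: PF = P/|S| = 0.0344 (leading).

(a) P = 0.0004294 W  (b) Q = -0.01247 VAR  (c) S = 0.01248 VA  (d) PF = 0.0344 (leading)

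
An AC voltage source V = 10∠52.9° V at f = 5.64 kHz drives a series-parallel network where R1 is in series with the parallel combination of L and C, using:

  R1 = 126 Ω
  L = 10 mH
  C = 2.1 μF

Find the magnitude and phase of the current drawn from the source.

Step 1 — Angular frequency: ω = 2π·f = 2π·5640 = 3.544e+04 rad/s.
Step 2 — Component impedances:
  R1: Z = R = 126 Ω
  L: Z = jωL = j·3.544e+04·0.01 = 0 + j354.4 Ω
  C: Z = 1/(jωC) = -j/(ω·C) = 0 - j13.44 Ω
Step 3 — Parallel branch: L || C = 1/(1/L + 1/C) = 0 - j13.97 Ω.
Step 4 — Series with R1: Z_total = R1 + (L || C) = 126 - j13.97 Ω = 126.8∠-6.3° Ω.
Step 5 — Source phasor: V = 10∠52.9° V = 6.032 + j7.976 V.
Step 6 — Ohm's law: I = V / Z_total = (6.032 + j7.976) / (126 - j13.97) = 0.04036 + j0.06777 A.
Step 7 — Convert to polar: |I| = 0.07888 A, ∠I = 59.2°.

I = 0.07888∠59.2° A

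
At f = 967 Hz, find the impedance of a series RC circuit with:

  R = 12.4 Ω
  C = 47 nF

Step 1 — Angular frequency: ω = 2π·f = 2π·967 = 6076 rad/s.
Step 2 — Component impedances:
  R: Z = R = 12.4 Ω
  C: Z = 1/(jωC) = -j/(ω·C) = 0 - j3502 Ω
Step 3 — Series combination: Z_total = R + C = 12.4 - j3502 Ω = 3502∠-89.8° Ω.

Z = 12.4 - j3502 Ω = 3502∠-89.8° Ω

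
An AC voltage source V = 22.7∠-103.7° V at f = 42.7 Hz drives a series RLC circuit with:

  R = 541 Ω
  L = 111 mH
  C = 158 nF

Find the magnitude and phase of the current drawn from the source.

Step 1 — Angular frequency: ω = 2π·f = 2π·42.7 = 268.3 rad/s.
Step 2 — Component impedances:
  R: Z = R = 541 Ω
  L: Z = jωL = j·268.3·0.111 = 0 + j29.78 Ω
  C: Z = 1/(jωC) = -j/(ω·C) = 0 - j2.359e+04 Ω
Step 3 — Series combination: Z_total = R + L + C = 541 - j2.356e+04 Ω = 2.357e+04∠-88.7° Ω.
Step 4 — Source phasor: V = 22.7∠-103.7° V = -5.376 - j22.05 V.
Step 5 — Ohm's law: I = V / Z_total = (-5.376 - j22.05) / (541 - j2.356e+04) = 0.0009303 - j0.0002495 A.
Step 6 — Convert to polar: |I| = 0.0009632 A, ∠I = -15.0°.

I = 0.0009632∠-15.0° A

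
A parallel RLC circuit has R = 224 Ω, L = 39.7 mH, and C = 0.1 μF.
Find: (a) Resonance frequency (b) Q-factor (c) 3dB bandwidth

Step 1 — Resonance: ω₀ = 1/√(LC) = 1/√(0.0397·1e-07) = 1.587e+04 rad/s.
Step 2 — f₀ = ω₀/(2π) = 2526 Hz.
Step 3 — Parallel Q: Q = R/(ω₀L) = 224/(1.587e+04·0.0397) = 0.3555.
Step 4 — Bandwidth: Δω = ω₀/Q = 4.464e+04 rad/s; BW = Δω/(2π) = 7105 Hz.

(a) f₀ = 2526 Hz  (b) Q = 0.3555  (c) BW = 7105 Hz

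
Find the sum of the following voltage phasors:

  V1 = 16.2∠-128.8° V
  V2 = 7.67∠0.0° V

Step 1 — Convert each phasor to rectangular form:
  V1 = 16.2·(cos(-128.8°) + j·sin(-128.8°)) = -10.15 - j12.63 V
  V2 = 7.67·(cos(0.0°) + j·sin(0.0°)) = 7.67 V
Step 2 — Sum components: V_total = -2.481 - j12.63 V.
Step 3 — Convert to polar: |V_total| = 12.87 V, ∠V_total = -101.1°.

V_total = 12.87∠-101.1° V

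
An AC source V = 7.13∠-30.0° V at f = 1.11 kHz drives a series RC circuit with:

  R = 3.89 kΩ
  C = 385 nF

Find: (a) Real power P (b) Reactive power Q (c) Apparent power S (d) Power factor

Step 1 — Angular frequency: ω = 2π·f = 2π·1110 = 6974 rad/s.
Step 2 — Component impedances:
  R: Z = R = 3890 Ω
  C: Z = 1/(jωC) = -j/(ω·C) = 0 - j372.4 Ω
Step 3 — Series combination: Z_total = R + C = 3890 - j372.4 Ω = 3908∠-5.5° Ω.
Step 4 — Source phasor: V = 7.13∠-30.0° V = 6.175 - j3.565 V.
Step 5 — Current: I = V / Z = 0.00166 - j0.0007575 A = 0.001825∠-24.5° A.
Step 6 — Complex power: S = V·I* = 0.01295 - j0.00124 VA.
Step 7 — Real power: P = Re(S) = 0.01295 W.
Step 8 — Reactive power: Q = Im(S) = -0.00124 VAR.
Step 9 — Apparent power: |S| = 0.01301 VA.
Step 10 — Power factor: PF = P/|S| = 0.9954 (leading).

(a) P = 0.01295 W  (b) Q = -0.00124 VAR  (c) S = 0.01301 VA  (d) PF = 0.9954 (leading)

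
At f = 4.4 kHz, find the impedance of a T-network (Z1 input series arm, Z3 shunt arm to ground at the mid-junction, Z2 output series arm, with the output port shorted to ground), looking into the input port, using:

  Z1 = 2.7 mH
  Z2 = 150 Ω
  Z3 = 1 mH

Step 1 — Angular frequency: ω = 2π·f = 2π·4400 = 2.765e+04 rad/s.
Step 2 — Component impedances:
  Z1: Z = jωL = j·2.765e+04·0.0027 = 0 + j74.64 Ω
  Z2: Z = R = 150 Ω
  Z3: Z = jωL = j·2.765e+04·0.001 = 0 + j27.65 Ω
Step 3 — With the output port shorted to ground, the output series arm Z2 runs from the junction to ground; the shunt arm Z3 also runs from the junction to ground. They appear in parallel: Z3 || Z2 = 4.928 + j26.74 Ω.
Step 4 — Series with input arm Z1: Z_in = Z1 + (Z3 || Z2) = 4.928 + j101.4 Ω = 101.5∠87.2° Ω.

Z = 4.928 + j101.4 Ω = 101.5∠87.2° Ω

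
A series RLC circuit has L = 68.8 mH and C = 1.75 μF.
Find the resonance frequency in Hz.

Step 1 — Resonance condition Im(Z)=0 gives ω₀ = 1/√(LC).
Step 2 — ω₀ = 1/√(0.0688·1.75e-06) = 2882 rad/s.
Step 3 — f₀ = ω₀/(2π) = 458.7 Hz.

f₀ = 458.7 Hz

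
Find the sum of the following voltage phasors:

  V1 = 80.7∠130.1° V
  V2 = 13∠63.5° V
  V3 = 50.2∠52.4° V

Step 1 — Convert each phasor to rectangular form:
  V1 = 80.7·(cos(130.1°) + j·sin(130.1°)) = -51.98 + j61.73 V
  V2 = 13·(cos(63.5°) + j·sin(63.5°)) = 5.801 + j11.63 V
  V3 = 50.2·(cos(52.4°) + j·sin(52.4°)) = 30.63 + j39.77 V
Step 2 — Sum components: V_total = -15.55 + j113.1 V.
Step 3 — Convert to polar: |V_total| = 114.2 V, ∠V_total = 97.8°.

V_total = 114.2∠97.8° V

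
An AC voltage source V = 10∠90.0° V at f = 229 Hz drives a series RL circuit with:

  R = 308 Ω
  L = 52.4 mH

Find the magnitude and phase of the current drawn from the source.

Step 1 — Angular frequency: ω = 2π·f = 2π·229 = 1439 rad/s.
Step 2 — Component impedances:
  R: Z = R = 308 Ω
  L: Z = jωL = j·1439·0.0524 = 0 + j75.4 Ω
Step 3 — Series combination: Z_total = R + L = 308 + j75.4 Ω = 317.1∠13.8° Ω.
Step 4 — Source phasor: V = 10∠90.0° V = 0 + j10 V.
Step 5 — Ohm's law: I = V / Z_total = (0 + j10) / (308 + j75.4) = 0.007498 + j0.03063 A.
Step 6 — Convert to polar: |I| = 0.03154 A, ∠I = 76.2°.

I = 0.03154∠76.2° A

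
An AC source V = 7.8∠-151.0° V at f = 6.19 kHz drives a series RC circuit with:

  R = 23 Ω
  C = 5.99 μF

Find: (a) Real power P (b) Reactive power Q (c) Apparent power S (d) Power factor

Step 1 — Angular frequency: ω = 2π·f = 2π·6190 = 3.889e+04 rad/s.
Step 2 — Component impedances:
  R: Z = R = 23 Ω
  C: Z = 1/(jωC) = -j/(ω·C) = 0 - j4.292 Ω
Step 3 — Series combination: Z_total = R + C = 23 - j4.292 Ω = 23.4∠-10.6° Ω.
Step 4 — Source phasor: V = 7.8∠-151.0° V = -6.822 - j3.782 V.
Step 5 — Current: I = V / Z = -0.257 - j0.2124 A = 0.3334∠-140.4° A.
Step 6 — Complex power: S = V·I* = 2.556 - j0.4771 VA.
Step 7 — Real power: P = Re(S) = 2.556 W.
Step 8 — Reactive power: Q = Im(S) = -0.4771 VAR.
Step 9 — Apparent power: |S| = 2.6 VA.
Step 10 — Power factor: PF = P/|S| = 0.983 (leading).

(a) P = 2.556 W  (b) Q = -0.4771 VAR  (c) S = 2.6 VA  (d) PF = 0.983 (leading)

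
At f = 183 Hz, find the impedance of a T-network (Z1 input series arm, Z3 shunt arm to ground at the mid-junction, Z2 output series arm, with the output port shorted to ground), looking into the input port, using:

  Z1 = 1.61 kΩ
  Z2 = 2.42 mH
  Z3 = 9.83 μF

Step 1 — Angular frequency: ω = 2π·f = 2π·183 = 1150 rad/s.
Step 2 — Component impedances:
  Z1: Z = R = 1610 Ω
  Z2: Z = jωL = j·1150·0.00242 = 0 + j2.783 Ω
  Z3: Z = 1/(jωC) = -j/(ω·C) = 0 - j88.47 Ω
Step 3 — With the output port shorted to ground, the output series arm Z2 runs from the junction to ground; the shunt arm Z3 also runs from the junction to ground. They appear in parallel: Z3 || Z2 = 0 + j2.873 Ω.
Step 4 — Series with input arm Z1: Z_in = Z1 + (Z3 || Z2) = 1610 + j2.873 Ω = 1610∠0.1° Ω.

Z = 1610 + j2.873 Ω = 1610∠0.1° Ω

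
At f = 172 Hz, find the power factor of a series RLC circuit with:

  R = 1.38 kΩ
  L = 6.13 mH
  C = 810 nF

Step 1 — Angular frequency: ω = 2π·f = 2π·172 = 1081 rad/s.
Step 2 — Component impedances:
  R: Z = R = 1380 Ω
  L: Z = jωL = j·1081·0.00613 = 0 + j6.625 Ω
  C: Z = 1/(jωC) = -j/(ω·C) = 0 - j1142 Ω
Step 3 — Series combination: Z_total = R + L + C = 1380 - j1136 Ω = 1787∠-39.5° Ω.
Step 4 — Power factor: PF = cos(φ) = Re(Z)/|Z| = 1380/1787.3 = 0.7721.
Step 5 — Type: Im(Z) = -1136 ⇒ leading (phase φ = -39.5°).

PF = 0.7721 (leading, φ = -39.5°)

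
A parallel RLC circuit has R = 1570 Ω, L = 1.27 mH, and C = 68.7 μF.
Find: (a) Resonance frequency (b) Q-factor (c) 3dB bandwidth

Step 1 — Resonance: ω₀ = 1/√(LC) = 1/√(0.00127·6.87e-05) = 3385 rad/s.
Step 2 — f₀ = ω₀/(2π) = 538.8 Hz.
Step 3 — Parallel Q: Q = R/(ω₀L) = 1570/(3385·0.00127) = 365.2.
Step 4 — Bandwidth: Δω = ω₀/Q = 9.271 rad/s; BW = Δω/(2π) = 1.476 Hz.

(a) f₀ = 538.8 Hz  (b) Q = 365.2  (c) BW = 1.476 Hz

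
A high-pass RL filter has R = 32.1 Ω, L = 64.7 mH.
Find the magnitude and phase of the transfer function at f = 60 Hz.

Step 1 — Angular frequency: ω = 2π·60 = 377 rad/s.
Step 2 — Transfer function: H(jω) = jωL/(R + jωL).
Step 3 — Numerator jωL = j·24.39; denominator R + jωL = 32.1 + j24.39.
Step 4 — H = 0.366 + j0.4817.
Step 5 — Magnitude: |H| = 0.605 (-4.4 dB); phase: φ = 52.8°.

|H| = 0.605 (-4.4 dB), φ = 52.8°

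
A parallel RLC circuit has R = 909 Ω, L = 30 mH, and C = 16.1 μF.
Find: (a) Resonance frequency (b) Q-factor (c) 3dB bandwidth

Step 1 — Resonance: ω₀ = 1/√(LC) = 1/√(0.03·1.61e-05) = 1439 rad/s.
Step 2 — f₀ = ω₀/(2π) = 229 Hz.
Step 3 — Parallel Q: Q = R/(ω₀L) = 909/(1439·0.03) = 21.06.
Step 4 — Bandwidth: Δω = ω₀/Q = 68.33 rad/s; BW = Δω/(2π) = 10.88 Hz.

(a) f₀ = 229 Hz  (b) Q = 21.06  (c) BW = 10.88 Hz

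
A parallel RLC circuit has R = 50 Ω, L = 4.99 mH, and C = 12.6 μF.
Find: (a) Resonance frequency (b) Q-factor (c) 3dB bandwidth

Step 1 — Resonance: ω₀ = 1/√(LC) = 1/√(0.00499·1.26e-05) = 3988 rad/s.
Step 2 — f₀ = ω₀/(2π) = 634.7 Hz.
Step 3 — Parallel Q: Q = R/(ω₀L) = 50/(3988·0.00499) = 2.512.
Step 4 — Bandwidth: Δω = ω₀/Q = 1587 rad/s; BW = Δω/(2π) = 252.6 Hz.

(a) f₀ = 634.7 Hz  (b) Q = 2.512  (c) BW = 252.6 Hz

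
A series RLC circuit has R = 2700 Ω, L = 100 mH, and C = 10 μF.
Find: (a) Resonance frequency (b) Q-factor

Step 1 — Resonance condition Im(Z)=0 gives ω₀ = 1/√(LC).
Step 2 — ω₀ = 1/√(0.1·1e-05) = 1000 rad/s.
Step 3 — f₀ = ω₀/(2π) = 159.2 Hz.
Step 4 — Series Q: Q = ω₀L/R = 1000·0.1/2700 = 0.03704.

(a) f₀ = 159.2 Hz  (b) Q = 0.03704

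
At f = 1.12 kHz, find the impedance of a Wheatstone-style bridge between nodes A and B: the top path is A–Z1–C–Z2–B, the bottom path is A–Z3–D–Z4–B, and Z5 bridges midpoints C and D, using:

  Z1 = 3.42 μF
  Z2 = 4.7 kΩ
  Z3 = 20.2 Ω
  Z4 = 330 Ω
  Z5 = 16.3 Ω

Step 1 — Angular frequency: ω = 2π·f = 2π·1120 = 7037 rad/s.
Step 2 — Component impedances:
  Z1: Z = 1/(jωC) = -j/(ω·C) = 0 - j41.55 Ω
  Z2: Z = R = 4700 Ω
  Z3: Z = R = 20.2 Ω
  Z4: Z = R = 330 Ω
  Z5: Z = R = 16.3 Ω
Step 3 — Bridge requires nodal analysis (the Z5 bridge couples midpoints C and D, so the two paths cannot be reduced to a simple series/parallel combination). Setting node B to ground and injecting 1 A at node A, the 3-node admittance system at A, C, D solves to V_A = Z_AB = 323.2 - j6.151 Ω = 323.3∠-1.1° Ω.

Z = 323.2 - j6.151 Ω = 323.3∠-1.1° Ω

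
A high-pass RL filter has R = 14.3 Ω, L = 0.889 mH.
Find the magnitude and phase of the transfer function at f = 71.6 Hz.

Step 1 — Angular frequency: ω = 2π·71.6 = 449.9 rad/s.
Step 2 — Transfer function: H(jω) = jωL/(R + jωL).
Step 3 — Numerator jωL = j·0.3999; denominator R + jωL = 14.3 + j0.3999.
Step 4 — H = 0.0007816 + j0.02795.
Step 5 — Magnitude: |H| = 0.02796 (-31.1 dB); phase: φ = 88.4°.

|H| = 0.02796 (-31.1 dB), φ = 88.4°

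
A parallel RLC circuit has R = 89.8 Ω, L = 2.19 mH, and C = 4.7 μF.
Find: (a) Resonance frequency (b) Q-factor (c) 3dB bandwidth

Step 1 — Resonance: ω₀ = 1/√(LC) = 1/√(0.00219·4.7e-06) = 9857 rad/s.
Step 2 — f₀ = ω₀/(2π) = 1569 Hz.
Step 3 — Parallel Q: Q = R/(ω₀L) = 89.8/(9857·0.00219) = 4.16.
Step 4 — Bandwidth: Δω = ω₀/Q = 2369 rad/s; BW = Δω/(2π) = 377.1 Hz.

(a) f₀ = 1569 Hz  (b) Q = 4.16  (c) BW = 377.1 Hz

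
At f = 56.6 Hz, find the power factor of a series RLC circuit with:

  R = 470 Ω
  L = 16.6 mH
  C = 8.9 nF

Step 1 — Angular frequency: ω = 2π·f = 2π·56.6 = 355.6 rad/s.
Step 2 — Component impedances:
  R: Z = R = 470 Ω
  L: Z = jωL = j·355.6·0.0166 = 0 + j5.903 Ω
  C: Z = 1/(jωC) = -j/(ω·C) = 0 - j3.159e+05 Ω
Step 3 — Series combination: Z_total = R + L + C = 470 - j3.159e+05 Ω = 3.159e+05∠-89.9° Ω.
Step 4 — Power factor: PF = cos(φ) = Re(Z)/|Z| = 470/3.159e+05 = 0.001488.
Step 5 — Type: Im(Z) = -3.159e+05 ⇒ leading (phase φ = -89.9°).

PF = 0.001488 (leading, φ = -89.9°)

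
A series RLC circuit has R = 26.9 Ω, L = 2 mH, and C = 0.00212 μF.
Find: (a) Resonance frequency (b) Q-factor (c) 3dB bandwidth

Step 1 — Resonance condition Im(Z)=0 gives ω₀ = 1/√(LC).
Step 2 — ω₀ = 1/√(0.002·2.12e-09) = 4.856e+05 rad/s.
Step 3 — f₀ = ω₀/(2π) = 7.729e+04 Hz.
Step 4 — Series Q: Q = ω₀L/R = 4.856e+05·0.002/26.9 = 36.11.
Step 5 — 3dB bandwidth: Δω = ω₀/Q = 1.345e+04 rad/s; BW = Δω/(2π) = 2141 Hz.

(a) f₀ = 7.729e+04 Hz  (b) Q = 36.11  (c) BW = 2141 Hz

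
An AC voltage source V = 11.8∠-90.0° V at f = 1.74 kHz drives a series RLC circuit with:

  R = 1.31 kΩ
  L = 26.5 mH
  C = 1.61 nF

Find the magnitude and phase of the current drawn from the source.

Step 1 — Angular frequency: ω = 2π·f = 2π·1740 = 1.093e+04 rad/s.
Step 2 — Component impedances:
  R: Z = R = 1310 Ω
  L: Z = jωL = j·1.093e+04·0.0265 = 0 + j289.7 Ω
  C: Z = 1/(jωC) = -j/(ω·C) = 0 - j5.681e+04 Ω
Step 3 — Series combination: Z_total = R + L + C = 1310 - j5.652e+04 Ω = 5.654e+04∠-88.7° Ω.
Step 4 — Source phasor: V = 11.8∠-90.0° V = 0 - j11.8 V.
Step 5 — Ohm's law: I = V / Z_total = (0 - j11.8) / (1310 - j5.652e+04) = 0.0002087 - j4.836e-06 A.
Step 6 — Convert to polar: |I| = 0.0002087 A, ∠I = -1.3°.

I = 0.0002087∠-1.3° A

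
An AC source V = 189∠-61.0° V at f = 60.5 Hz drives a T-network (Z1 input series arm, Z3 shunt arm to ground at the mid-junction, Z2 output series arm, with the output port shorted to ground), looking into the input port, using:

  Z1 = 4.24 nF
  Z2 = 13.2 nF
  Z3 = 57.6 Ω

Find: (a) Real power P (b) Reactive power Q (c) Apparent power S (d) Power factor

Step 1 — Angular frequency: ω = 2π·f = 2π·60.5 = 380.1 rad/s.
Step 2 — Component impedances:
  Z1: Z = 1/(jωC) = -j/(ω·C) = 0 - j6.204e+05 Ω
  Z2: Z = 1/(jωC) = -j/(ω·C) = 0 - j1.993e+05 Ω
  Z3: Z = R = 57.6 Ω
Step 3 — With the output port shorted to ground, the output series arm Z2 runs from the junction to ground; the shunt arm Z3 also runs from the junction to ground. They appear in parallel: Z3 || Z2 = 57.6 - j0.01665 Ω.
Step 4 — Series with input arm Z1: Z_in = Z1 + (Z3 || Z2) = 57.6 - j6.204e+05 Ω = 6.204e+05∠-90.0° Ω.
Step 5 — Source phasor: V = 189∠-61.0° V = 91.63 - j165.3 V.
Step 6 — Current: I = V / Z = 0.0002664 + j0.0001477 A = 0.0003046∠29.0° A.
Step 7 — Complex power: S = V·I* = 5.345e-06 - j0.05757 VA.
Step 8 — Real power: P = Re(S) = 5.345e-06 W.
Step 9 — Reactive power: Q = Im(S) = -0.05757 VAR.
Step 10 — Apparent power: |S| = 0.05757 VA.
Step 11 — Power factor: PF = P/|S| = 9.284e-05 (leading).

(a) P = 5.345e-06 W  (b) Q = -0.05757 VAR  (c) S = 0.05757 VA  (d) PF = 9.284e-05 (leading)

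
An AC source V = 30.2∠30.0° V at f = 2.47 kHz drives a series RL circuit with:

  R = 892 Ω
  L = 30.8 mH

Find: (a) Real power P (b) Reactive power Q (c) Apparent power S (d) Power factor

Step 1 — Angular frequency: ω = 2π·f = 2π·2470 = 1.552e+04 rad/s.
Step 2 — Component impedances:
  R: Z = R = 892 Ω
  L: Z = jωL = j·1.552e+04·0.0308 = 0 + j478 Ω
Step 3 — Series combination: Z_total = R + L = 892 + j478 Ω = 1012∠28.2° Ω.
Step 4 — Source phasor: V = 30.2∠30.0° V = 26.15 + j15.1 V.
Step 5 — Current: I = V / Z = 0.02983 + j0.0009448 A = 0.02984∠1.8° A.
Step 6 — Complex power: S = V·I* = 0.7944 + j0.4257 VA.
Step 7 — Real power: P = Re(S) = 0.7944 W.
Step 8 — Reactive power: Q = Im(S) = 0.4257 VAR.
Step 9 — Apparent power: |S| = 0.9012 VA.
Step 10 — Power factor: PF = P/|S| = 0.8814 (lagging).

(a) P = 0.7944 W  (b) Q = 0.4257 VAR  (c) S = 0.9012 VA  (d) PF = 0.8814 (lagging)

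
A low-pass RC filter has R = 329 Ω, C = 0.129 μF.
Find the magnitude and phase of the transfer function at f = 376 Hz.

Step 1 — Angular frequency: ω = 2π·376 = 2362 rad/s.
Step 2 — Transfer function: H(jω) = 1/(1 + jωRC).
Step 3 — Denominator: 1 + jωRC = 1 + j·2362·329·1.29e-07 = 1 + j0.1003.
Step 4 — H = 0.99 - j0.09927.
Step 5 — Magnitude: |H| = 0.995 (-0.0 dB); phase: φ = -5.7°.

|H| = 0.995 (-0.0 dB), φ = -5.7°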